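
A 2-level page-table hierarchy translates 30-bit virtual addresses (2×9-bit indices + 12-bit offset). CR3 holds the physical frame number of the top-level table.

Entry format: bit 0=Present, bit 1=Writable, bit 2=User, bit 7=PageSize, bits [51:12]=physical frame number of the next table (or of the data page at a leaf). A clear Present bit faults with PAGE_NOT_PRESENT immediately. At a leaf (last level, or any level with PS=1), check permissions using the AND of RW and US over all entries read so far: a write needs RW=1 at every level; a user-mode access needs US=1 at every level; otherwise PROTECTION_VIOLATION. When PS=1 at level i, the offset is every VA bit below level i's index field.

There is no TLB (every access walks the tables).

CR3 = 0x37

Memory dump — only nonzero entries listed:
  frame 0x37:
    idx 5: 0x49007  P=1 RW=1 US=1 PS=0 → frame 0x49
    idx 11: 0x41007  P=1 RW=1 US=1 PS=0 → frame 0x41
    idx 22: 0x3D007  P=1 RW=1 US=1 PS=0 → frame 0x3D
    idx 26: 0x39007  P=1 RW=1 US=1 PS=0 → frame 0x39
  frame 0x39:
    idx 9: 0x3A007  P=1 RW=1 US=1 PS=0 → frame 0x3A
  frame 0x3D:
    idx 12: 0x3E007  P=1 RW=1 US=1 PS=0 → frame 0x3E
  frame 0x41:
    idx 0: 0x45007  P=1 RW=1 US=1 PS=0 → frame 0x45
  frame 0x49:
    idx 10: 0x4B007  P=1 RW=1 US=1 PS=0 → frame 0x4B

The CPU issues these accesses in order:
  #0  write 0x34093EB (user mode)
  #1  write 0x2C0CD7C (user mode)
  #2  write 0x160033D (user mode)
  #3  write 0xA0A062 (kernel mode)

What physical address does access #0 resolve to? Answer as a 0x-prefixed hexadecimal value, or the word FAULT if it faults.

Trace:
#0 VA=0x34093EB (w,user):
  lvl0: tbl 0x37, slot 26 ⇒ 0x39007 (P1/RW1/US1/PS0)
  lvl1: tbl 0x39, slot 9 ⇒ 0x3A007 (P1/RW1/US1/PS0)
  ✓ 0x3A3EB  — 2 lookups
#1 VA=0x2C0CD7C (w,user):
  lvl0: tbl 0x37, slot 22 ⇒ 0x3D007 (P1/RW1/US1/PS0)
  lvl1: tbl 0x3D, slot 12 ⇒ 0x3E007 (P1/RW1/US1/PS0)
  ✓ 0x3ED7C  — 2 lookups
#2 VA=0x160033D (w,user):
  lvl0: tbl 0x37, slot 11 ⇒ 0x41007 (P1/RW1/US1/PS0)
  lvl1: tbl 0x41, slot 0 ⇒ 0x45007 (P1/RW1/US1/PS0)
  ✓ 0x4533D  — 2 lookups
#3 VA=0xA0A062 (w,kernel):
  lvl0: tbl 0x37, slot 5 ⇒ 0x49007 (P1/RW1/US1/PS0)
  lvl1: tbl 0x49, slot 10 ⇒ 0x4B007 (P1/RW1/US1/PS0)
  ✓ 0x4B062  — 2 lookups

Access #0 PA: 0x3A3EB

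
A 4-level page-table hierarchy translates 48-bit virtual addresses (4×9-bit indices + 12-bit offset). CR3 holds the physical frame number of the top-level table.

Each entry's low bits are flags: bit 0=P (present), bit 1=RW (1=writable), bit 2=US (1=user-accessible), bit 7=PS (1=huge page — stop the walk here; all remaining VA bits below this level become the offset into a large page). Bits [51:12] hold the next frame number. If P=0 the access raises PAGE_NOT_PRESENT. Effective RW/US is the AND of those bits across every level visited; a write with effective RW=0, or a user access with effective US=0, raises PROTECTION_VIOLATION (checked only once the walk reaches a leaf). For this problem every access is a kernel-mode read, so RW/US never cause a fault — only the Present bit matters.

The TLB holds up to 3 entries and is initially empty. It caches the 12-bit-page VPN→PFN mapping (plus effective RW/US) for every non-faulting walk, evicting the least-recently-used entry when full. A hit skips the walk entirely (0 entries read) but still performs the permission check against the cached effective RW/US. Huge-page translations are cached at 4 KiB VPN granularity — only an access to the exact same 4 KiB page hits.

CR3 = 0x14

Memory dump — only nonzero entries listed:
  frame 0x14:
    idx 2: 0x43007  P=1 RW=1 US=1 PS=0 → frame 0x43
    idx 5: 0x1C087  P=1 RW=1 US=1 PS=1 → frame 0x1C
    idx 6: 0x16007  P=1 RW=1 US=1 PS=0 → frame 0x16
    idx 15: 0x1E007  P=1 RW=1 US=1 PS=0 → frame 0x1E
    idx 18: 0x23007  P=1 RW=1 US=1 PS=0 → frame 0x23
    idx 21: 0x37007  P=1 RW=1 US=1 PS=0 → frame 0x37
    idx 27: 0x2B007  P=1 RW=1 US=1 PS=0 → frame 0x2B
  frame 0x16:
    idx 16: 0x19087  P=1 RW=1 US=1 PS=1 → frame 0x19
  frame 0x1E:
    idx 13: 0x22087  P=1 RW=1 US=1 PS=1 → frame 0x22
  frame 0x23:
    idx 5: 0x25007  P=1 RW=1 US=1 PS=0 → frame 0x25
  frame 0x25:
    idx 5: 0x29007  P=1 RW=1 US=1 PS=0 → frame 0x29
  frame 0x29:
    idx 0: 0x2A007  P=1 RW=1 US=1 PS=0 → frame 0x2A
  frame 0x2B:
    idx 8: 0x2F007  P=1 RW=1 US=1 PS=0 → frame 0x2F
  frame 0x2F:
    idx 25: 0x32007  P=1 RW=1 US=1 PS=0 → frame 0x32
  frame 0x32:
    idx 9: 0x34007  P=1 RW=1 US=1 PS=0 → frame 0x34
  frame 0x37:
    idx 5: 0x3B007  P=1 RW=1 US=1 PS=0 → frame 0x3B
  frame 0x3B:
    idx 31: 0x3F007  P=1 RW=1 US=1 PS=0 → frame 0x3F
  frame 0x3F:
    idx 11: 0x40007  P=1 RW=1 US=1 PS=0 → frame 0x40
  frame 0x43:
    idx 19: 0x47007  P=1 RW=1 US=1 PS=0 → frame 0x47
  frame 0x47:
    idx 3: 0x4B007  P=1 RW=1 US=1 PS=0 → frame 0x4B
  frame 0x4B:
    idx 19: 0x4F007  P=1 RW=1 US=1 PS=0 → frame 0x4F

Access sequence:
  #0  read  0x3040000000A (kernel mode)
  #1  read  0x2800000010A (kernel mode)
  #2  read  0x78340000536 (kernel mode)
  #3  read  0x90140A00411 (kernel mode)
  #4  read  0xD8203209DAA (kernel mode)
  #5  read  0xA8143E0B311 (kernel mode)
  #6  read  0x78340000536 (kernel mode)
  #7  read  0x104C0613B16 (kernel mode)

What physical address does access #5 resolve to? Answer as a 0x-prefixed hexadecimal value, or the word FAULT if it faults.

Per-access translation:
#0 VA=0x3040000000A (r,kernel):
  L0 @0x14[6] → 0x16007  P=1,RW=1,US=1,PS=0
  L1 @0x16[16] → 0x19087  P=1,RW=1,US=1,PS=1
  → PA=0x1900A (huge @L1)  (2 entries read)
#1 VA=0x2800000010A (r,kernel):
  L0 @0x14[5] → 0x1C087  P=1,RW=1,US=1,PS=1
  → PA=0x1C10A (huge @L0)  (1 entries read)
#2 VA=0x78340000536 (r,kernel):
  L0 @0x14[15] → 0x1E007  P=1,RW=1,US=1,PS=0
  L1 @0x1E[13] → 0x22087  P=1,RW=1,US=1,PS=1
  → PA=0x22536 (huge @L1)  (2 entries read)
#3 VA=0x90140A00411 (r,kernel):
  L0 @0x14[18] → 0x23007  P=1,RW=1,US=1,PS=0
  L1 @0x23[5] → 0x25007  P=1,RW=1,US=1,PS=0
  L2 @0x25[5] → 0x29007  P=1,RW=1,US=1,PS=0
  L3 @0x29[0] → 0x2A007  P=1,RW=1,US=1,PS=0
  → PA=0x2A411  (4 entries read)
#4 VA=0xD8203209DAA (r,kernel):
  L0 @0x14[27] → 0x2B007  P=1,RW=1,US=1,PS=0
  L1 @0x2B[8] → 0x2F007  P=1,RW=1,US=1,PS=0
  L2 @0x2F[25] → 0x32007  P=1,RW=1,US=1,PS=0
  L3 @0x32[9] → 0x34007  P=1,RW=1,US=1,PS=0
  → PA=0x34DAA  (4 entries read)
#5 VA=0xA8143E0B311 (r,kernel):
  L0 @0x14[21] → 0x37007  P=1,RW=1,US=1,PS=0
  L1 @0x37[5] → 0x3B007  P=1,RW=1,US=1,PS=0
  L2 @0x3B[31] → 0x3F007  P=1,RW=1,US=1,PS=0
  L3 @0x3F[11] → 0x40007  P=1,RW=1,US=1,PS=0
  → PA=0x40311  (4 entries read)
#6 VA=0x78340000536 (r,kernel):
  L0 @0x14[15] → 0x1E007  P=1,RW=1,US=1,PS=0
  L1 @0x1E[13] → 0x22087  P=1,RW=1,US=1,PS=1
  → PA=0x22536 (huge @L1)  (2 entries read)
#7 VA=0x104C0613B16 (r,kernel):
  L0 @0x14[2] → 0x43007  P=1,RW=1,US=1,PS=0
  L1 @0x43[19] → 0x47007  P=1,RW=1,US=1,PS=0
  L2 @0x47[3] → 0x4B007  P=1,RW=1,US=1,PS=0
  L3 @0x4B[19] → 0x4F007  P=1,RW=1,US=1,PS=0
  → PA=0x4FB16  (4 entries read)

Access #5 PA: 0x40311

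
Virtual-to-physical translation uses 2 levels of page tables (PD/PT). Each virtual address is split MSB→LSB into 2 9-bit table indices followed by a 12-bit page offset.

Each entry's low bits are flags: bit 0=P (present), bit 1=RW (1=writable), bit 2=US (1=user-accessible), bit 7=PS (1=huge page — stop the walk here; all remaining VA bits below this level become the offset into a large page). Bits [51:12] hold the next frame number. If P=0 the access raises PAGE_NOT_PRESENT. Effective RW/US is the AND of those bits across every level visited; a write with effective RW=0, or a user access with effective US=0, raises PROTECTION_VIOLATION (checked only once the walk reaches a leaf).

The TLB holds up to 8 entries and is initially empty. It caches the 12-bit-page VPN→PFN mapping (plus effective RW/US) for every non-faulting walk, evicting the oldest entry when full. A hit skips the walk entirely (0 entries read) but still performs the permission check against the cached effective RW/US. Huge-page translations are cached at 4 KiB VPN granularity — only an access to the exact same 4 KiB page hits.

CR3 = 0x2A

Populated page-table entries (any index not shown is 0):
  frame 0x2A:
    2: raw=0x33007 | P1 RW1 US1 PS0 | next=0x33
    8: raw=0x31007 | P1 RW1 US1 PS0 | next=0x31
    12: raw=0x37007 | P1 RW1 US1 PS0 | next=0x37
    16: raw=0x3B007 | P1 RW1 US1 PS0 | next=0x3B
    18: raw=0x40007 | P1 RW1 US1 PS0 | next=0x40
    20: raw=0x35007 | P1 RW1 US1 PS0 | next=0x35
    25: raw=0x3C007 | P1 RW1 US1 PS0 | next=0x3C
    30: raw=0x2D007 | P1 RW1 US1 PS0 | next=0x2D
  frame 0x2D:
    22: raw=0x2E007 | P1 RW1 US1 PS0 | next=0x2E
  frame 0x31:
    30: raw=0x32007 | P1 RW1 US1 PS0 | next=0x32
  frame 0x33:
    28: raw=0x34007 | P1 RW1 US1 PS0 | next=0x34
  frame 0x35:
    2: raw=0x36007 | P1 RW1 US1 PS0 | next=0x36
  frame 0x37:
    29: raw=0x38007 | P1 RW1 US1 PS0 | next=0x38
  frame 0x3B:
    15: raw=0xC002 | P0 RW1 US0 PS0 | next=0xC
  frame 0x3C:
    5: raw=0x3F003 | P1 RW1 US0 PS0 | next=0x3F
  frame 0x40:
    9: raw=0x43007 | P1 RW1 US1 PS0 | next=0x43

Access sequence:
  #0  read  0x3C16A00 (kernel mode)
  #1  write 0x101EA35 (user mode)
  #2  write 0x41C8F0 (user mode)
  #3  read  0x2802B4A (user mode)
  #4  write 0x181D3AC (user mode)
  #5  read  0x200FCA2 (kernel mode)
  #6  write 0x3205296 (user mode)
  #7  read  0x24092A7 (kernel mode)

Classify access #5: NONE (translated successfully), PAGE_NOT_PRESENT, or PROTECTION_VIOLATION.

Trace:
#0 VA=0x3C16A00 (r,kernel):
  lvl0: tbl 0x2A, slot 30 ⇒ 0x2D007 (P1/RW1/US1/PS0)
  lvl1: tbl 0x2D, slot 22 ⇒ 0x2E007 (P1/RW1/US1/PS0)
  ✓ 0x2EA00  — 2 lookups
#1 VA=0x101EA35 (w,user):
  lvl0: tbl 0x2A, slot 8 ⇒ 0x31007 (P1/RW1/US1/PS0)
  lvl1: tbl 0x31, slot 30 ⇒ 0x32007 (P1/RW1/US1/PS0)
  ✓ 0x32A35  — 2 lookups
#2 VA=0x41C8F0 (w,user):
  lvl0: tbl 0x2A, slot 2 ⇒ 0x33007 (P1/RW1/US1/PS0)
  lvl1: tbl 0x33, slot 28 ⇒ 0x34007 (P1/RW1/US1/PS0)
  ✓ 0x348F0  — 2 lookups
#3 VA=0x2802B4A (r,user):
  lvl0: tbl 0x2A, slot 20 ⇒ 0x35007 (P1/RW1/US1/PS0)
  lvl1: tbl 0x35, slot 2 ⇒ 0x36007 (P1/RW1/US1/PS0)
  ✓ 0x36B4A  — 2 lookups
#4 VA=0x181D3AC (w,user):
  lvl0: tbl 0x2A, slot 12 ⇒ 0x37007 (P1/RW1/US1/PS0)
  lvl1: tbl 0x37, slot 29 ⇒ 0x38007 (P1/RW1/US1/PS0)
  ✓ 0x383AC  — 2 lookups
#5 VA=0x200FCA2 (r,kernel):
  lvl0: tbl 0x2A, slot 16 ⇒ 0x3B007 (P1/RW1/US1/PS0)
  lvl1: tbl 0x3B, slot 15 ⇒ 0xC002 (P0/RW1/US0/PS0)
  → PAGE_NOT_PRESENT  (2 entries read)
#6 VA=0x3205296 (w,user):
  lvl0: tbl 0x2A, slot 25 ⇒ 0x3C007 (P1/RW1/US1/PS0)
  lvl1: tbl 0x3C, slot 5 ⇒ 0x3F003 (P1/RW1/US0/PS0)
  → PROTECTION_VIOLATION  (2 entries read)
#7 VA=0x24092A7 (r,kernel):
  lvl0: tbl 0x2A, slot 18 ⇒ 0x40007 (P1/RW1/US1/PS0)
  lvl1: tbl 0x40, slot 9 ⇒ 0x43007 (P1/RW1/US1/PS0)
  ✓ 0x432A7  — 2 lookups

Access #5 fault: PAGE_NOT_PRESENT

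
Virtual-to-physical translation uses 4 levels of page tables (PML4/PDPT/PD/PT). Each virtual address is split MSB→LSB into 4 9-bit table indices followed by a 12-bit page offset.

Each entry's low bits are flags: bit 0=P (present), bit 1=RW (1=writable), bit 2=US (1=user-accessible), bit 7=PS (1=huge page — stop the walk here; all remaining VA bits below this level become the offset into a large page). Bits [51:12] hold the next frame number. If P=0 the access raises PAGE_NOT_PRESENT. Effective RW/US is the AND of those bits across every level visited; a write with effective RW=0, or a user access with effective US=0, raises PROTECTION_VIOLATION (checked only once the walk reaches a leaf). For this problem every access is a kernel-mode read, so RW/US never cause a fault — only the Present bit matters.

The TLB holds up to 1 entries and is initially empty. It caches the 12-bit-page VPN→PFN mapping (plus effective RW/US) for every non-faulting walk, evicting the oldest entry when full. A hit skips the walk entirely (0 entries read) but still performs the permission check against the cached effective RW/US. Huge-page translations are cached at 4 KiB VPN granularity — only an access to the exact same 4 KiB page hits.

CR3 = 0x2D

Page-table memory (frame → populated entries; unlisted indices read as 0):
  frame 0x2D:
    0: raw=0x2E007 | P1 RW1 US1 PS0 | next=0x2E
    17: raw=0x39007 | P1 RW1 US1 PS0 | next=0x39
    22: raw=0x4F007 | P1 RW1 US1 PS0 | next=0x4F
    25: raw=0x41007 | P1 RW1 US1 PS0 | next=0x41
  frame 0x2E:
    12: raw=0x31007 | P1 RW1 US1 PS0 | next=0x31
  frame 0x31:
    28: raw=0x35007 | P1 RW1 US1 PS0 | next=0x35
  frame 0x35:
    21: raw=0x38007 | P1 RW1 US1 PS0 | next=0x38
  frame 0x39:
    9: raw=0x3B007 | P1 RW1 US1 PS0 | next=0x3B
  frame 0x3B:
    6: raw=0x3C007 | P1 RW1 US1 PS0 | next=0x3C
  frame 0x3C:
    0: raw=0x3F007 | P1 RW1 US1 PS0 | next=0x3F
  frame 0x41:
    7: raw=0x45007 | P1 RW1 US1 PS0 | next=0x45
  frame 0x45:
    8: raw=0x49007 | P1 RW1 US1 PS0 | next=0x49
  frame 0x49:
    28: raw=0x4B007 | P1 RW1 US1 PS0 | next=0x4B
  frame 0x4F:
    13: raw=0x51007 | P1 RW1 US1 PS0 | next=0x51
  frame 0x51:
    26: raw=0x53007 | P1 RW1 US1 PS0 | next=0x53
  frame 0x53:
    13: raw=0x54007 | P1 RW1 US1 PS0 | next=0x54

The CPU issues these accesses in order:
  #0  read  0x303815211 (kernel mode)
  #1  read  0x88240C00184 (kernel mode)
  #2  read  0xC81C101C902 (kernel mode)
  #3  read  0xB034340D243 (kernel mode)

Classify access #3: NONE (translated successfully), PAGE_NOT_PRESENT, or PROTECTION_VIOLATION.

Trace:
#0 VA=0x303815211 (r,kernel):
  L0 @0x2D[0] → 0x2E007  P=1,RW=1,US=1,PS=0
  L1 @0x2E[12] → 0x31007  P=1,RW=1,US=1,PS=0
  L2 @0x31[28] → 0x35007  P=1,RW=1,US=1,PS=0
  L3 @0x35[21] → 0x38007  P=1,RW=1,US=1,PS=0
  ⇒ phys 0x38211  [4 reads]
#1 VA=0x88240C00184 (r,kernel):
  L0 @0x2D[17] → 0x39007  P=1,RW=1,US=1,PS=0
  L1 @0x39[9] → 0x3B007  P=1,RW=1,US=1,PS=0
  L2 @0x3B[6] → 0x3C007  P=1,RW=1,US=1,PS=0
  L3 @0x3C[0] → 0x3F007  P=1,RW=1,US=1,PS=0
  ⇒ phys 0x3F184  [4 reads]
#2 VA=0xC81C101C902 (r,kernel):
  L0 @0x2D[25] → 0x41007  P=1,RW=1,US=1,PS=0
  L1 @0x41[7] → 0x45007  P=1,RW=1,US=1,PS=0
  L2 @0x45[8] → 0x49007  P=1,RW=1,US=1,PS=0
  L3 @0x49[28] → 0x4B007  P=1,RW=1,US=1,PS=0
  ⇒ phys 0x4B902  [4 reads]
#3 VA=0xB034340D243 (r,kernel):
  L0 @0x2D[22] → 0x4F007  P=1,RW=1,US=1,PS=0
  L1 @0x4F[13] → 0x51007  P=1,RW=1,US=1,PS=0
  L2 @0x51[26] → 0x53007  P=1,RW=1,US=1,PS=0
  L3 @0x53[13] → 0x54007  P=1,RW=1,US=1,PS=0
  ⇒ phys 0x54243  [4 reads]

Access #3 fault: NONE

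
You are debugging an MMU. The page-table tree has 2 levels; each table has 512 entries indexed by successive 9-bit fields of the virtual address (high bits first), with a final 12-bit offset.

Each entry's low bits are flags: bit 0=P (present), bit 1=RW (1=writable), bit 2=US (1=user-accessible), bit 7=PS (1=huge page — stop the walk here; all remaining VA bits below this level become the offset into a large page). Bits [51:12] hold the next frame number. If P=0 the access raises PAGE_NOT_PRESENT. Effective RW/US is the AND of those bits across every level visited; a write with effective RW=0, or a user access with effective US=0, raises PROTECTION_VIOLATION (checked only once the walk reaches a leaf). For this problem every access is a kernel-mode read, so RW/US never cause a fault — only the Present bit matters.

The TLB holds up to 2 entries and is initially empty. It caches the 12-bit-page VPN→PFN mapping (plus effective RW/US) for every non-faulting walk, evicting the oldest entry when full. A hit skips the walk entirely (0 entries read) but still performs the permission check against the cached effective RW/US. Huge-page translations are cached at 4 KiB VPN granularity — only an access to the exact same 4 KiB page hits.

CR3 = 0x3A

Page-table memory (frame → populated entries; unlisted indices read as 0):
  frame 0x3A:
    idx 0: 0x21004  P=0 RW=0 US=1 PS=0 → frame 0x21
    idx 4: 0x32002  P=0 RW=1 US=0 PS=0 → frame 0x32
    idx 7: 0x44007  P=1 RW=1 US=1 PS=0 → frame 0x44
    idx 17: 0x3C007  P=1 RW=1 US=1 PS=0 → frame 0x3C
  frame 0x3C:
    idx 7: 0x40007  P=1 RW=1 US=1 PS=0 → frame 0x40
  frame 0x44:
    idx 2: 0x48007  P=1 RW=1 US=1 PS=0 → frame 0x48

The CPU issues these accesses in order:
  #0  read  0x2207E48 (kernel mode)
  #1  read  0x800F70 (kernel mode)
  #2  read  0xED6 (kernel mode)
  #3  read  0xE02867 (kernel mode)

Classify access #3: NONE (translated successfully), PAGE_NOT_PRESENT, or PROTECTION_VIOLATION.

Walk each access:
#0 VA=0x2207E48 (r,kernel):
  L0: frame=0x3A idx=17 entry=0x3C007 [P=1 RW=1 US=1 PS=0]
  L1: frame=0x3C idx=7 entry=0x40007 [P=1 RW=1 US=1 PS=0]
  ⇒ phys 0x40E48  [2 reads]
#1 VA=0x800F70 (r,kernel):
  L0: frame=0x3A idx=4 entry=0x32002 [P=0 RW=1 US=0 PS=0]
  → PAGE_NOT_PRESENT  (1 entries read)
#2 VA=0xED6 (r,kernel):
  L0: frame=0x3A idx=0 entry=0x21004 [P=0 RW=0 US=1 PS=0]
  → PAGE_NOT_PRESENT  (1 entries read)
#3 VA=0xE02867 (r,kernel):
  L0: frame=0x3A idx=7 entry=0x44007 [P=1 RW=1 US=1 PS=0]
  L1: frame=0x44 idx=2 entry=0x48007 [P=1 RW=1 US=1 PS=0]
  ⇒ phys 0x48867  [2 reads]

Access #3 fault: NONE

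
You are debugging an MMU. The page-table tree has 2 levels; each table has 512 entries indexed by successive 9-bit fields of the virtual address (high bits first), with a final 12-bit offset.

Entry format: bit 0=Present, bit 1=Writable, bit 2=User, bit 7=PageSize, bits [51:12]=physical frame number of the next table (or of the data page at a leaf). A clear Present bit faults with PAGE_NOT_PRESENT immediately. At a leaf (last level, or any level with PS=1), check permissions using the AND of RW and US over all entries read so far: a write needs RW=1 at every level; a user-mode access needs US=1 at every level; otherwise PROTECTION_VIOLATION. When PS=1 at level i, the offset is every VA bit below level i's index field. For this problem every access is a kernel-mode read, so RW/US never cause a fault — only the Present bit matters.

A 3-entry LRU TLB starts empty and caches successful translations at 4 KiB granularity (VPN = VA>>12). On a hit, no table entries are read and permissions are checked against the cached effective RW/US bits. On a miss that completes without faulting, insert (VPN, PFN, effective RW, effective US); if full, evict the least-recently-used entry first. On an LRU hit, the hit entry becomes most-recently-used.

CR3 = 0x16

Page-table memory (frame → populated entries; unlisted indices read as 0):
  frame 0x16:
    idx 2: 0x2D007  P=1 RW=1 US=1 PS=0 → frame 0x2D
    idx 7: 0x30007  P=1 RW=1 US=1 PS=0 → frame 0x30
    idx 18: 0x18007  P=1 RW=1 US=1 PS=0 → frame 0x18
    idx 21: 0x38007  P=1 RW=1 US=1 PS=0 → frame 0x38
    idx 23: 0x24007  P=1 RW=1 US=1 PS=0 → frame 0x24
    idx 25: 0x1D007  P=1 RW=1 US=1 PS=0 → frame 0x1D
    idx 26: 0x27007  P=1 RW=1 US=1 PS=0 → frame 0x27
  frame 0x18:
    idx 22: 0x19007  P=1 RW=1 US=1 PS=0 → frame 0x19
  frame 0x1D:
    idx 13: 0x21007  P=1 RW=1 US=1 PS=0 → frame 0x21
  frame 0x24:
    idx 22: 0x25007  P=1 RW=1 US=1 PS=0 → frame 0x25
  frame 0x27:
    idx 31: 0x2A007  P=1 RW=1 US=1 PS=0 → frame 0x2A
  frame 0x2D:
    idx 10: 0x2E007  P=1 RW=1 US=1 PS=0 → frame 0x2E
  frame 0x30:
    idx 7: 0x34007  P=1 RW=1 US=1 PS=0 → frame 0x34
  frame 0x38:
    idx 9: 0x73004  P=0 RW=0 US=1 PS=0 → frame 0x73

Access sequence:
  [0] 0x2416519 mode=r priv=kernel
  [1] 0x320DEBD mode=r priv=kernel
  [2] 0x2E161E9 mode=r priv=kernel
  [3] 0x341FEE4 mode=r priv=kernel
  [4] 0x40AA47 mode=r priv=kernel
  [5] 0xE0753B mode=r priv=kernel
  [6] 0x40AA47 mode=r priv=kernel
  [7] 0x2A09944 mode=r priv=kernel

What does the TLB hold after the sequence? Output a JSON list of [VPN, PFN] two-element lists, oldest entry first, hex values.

Trace:
#0 VA=0x2416519 (r,kernel):
  [0] read 0x16 idx=18: raw=0x18007 flags P=1 W=1 U=1 S=0
  [1] read 0x18 idx=22: raw=0x19007 flags P=1 W=1 U=1 S=0
  ⇒ phys 0x19519  [2 reads]
#1 VA=0x320DEBD (r,kernel):
  [0] read 0x16 idx=25: raw=0x1D007 flags P=1 W=1 U=1 S=0
  [1] read 0x1D idx=13: raw=0x21007 flags P=1 W=1 U=1 S=0
  ⇒ phys 0x21EBD  [2 reads]
#2 VA=0x2E161E9 (r,kernel):
  [0] read 0x16 idx=23: raw=0x24007 flags P=1 W=1 U=1 S=0
  [1] read 0x24 idx=22: raw=0x25007 flags P=1 W=1 U=1 S=0
  ⇒ phys 0x251E9  [2 reads]
#3 VA=0x341FEE4 (r,kernel):
  [0] read 0x16 idx=26: raw=0x27007 flags P=1 W=1 U=1 S=0
  [1] read 0x27 idx=31: raw=0x2A007 flags P=1 W=1 U=1 S=0
  ⇒ phys 0x2AEE4  [2 reads]
#4 VA=0x40AA47 (r,kernel):
  [0] read 0x16 idx=2: raw=0x2D007 flags P=1 W=1 U=1 S=0
  [1] read 0x2D idx=10: raw=0x2E007 flags P=1 W=1 U=1 S=0
  ⇒ phys 0x2EA47  [2 reads]
#5 VA=0xE0753B (r,kernel):
  [0] read 0x16 idx=7: raw=0x30007 flags P=1 W=1 U=1 S=0
  [1] read 0x30 idx=7: raw=0x34007 flags P=1 W=1 U=1 S=0
  ⇒ phys 0x3453B  [2 reads]
#6 VA=0x40AA47 (r,kernel):
  TLB hit vpn=0x40A → PA=0x2EA47
#7 VA=0x2A09944 (r,kernel):
  [0] read 0x16 idx=21: raw=0x38007 flags P=1 W=1 U=1 S=0
  [1] read 0x38 idx=9: raw=0x73004 flags P=0 W=0 U=1 S=0
  ✗ PAGE_NOT_PRESENT  [2 reads]

TLB: [["0x341F", "0x2A"], ["0xE07", "0x34"], ["0x40A", "0x2E"]]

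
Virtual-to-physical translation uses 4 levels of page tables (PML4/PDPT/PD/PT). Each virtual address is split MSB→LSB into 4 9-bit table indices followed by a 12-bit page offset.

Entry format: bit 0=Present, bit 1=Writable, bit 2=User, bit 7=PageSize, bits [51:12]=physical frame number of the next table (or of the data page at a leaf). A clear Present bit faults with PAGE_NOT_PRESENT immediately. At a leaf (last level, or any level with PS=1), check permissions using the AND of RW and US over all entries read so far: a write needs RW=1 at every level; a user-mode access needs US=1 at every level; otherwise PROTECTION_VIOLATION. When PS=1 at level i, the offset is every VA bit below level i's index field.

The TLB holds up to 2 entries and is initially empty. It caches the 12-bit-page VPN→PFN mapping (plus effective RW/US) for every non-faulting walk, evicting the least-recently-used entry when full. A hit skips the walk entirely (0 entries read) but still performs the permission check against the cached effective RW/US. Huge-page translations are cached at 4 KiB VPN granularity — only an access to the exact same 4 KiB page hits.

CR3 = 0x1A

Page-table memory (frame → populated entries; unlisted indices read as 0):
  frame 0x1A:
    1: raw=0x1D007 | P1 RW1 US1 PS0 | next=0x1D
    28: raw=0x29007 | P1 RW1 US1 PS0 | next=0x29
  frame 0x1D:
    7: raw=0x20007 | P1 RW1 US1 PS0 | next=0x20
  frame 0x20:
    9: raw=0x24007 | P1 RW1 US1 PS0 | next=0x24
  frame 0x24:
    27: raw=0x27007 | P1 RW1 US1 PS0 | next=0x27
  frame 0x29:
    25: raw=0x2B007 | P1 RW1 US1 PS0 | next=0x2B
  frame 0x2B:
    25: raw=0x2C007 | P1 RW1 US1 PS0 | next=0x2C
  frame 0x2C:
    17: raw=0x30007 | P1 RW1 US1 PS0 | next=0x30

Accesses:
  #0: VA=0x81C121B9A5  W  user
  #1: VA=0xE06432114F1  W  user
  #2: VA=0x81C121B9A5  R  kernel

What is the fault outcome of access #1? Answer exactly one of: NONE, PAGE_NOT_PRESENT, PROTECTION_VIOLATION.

Walk each access:
#0 VA=0x81C121B9A5 (w,user):
  L0: frame=0x1A idx=1 entry=0x1D007 [P=1 RW=1 US=1 PS=0]
  L1: frame=0x1D idx=7 entry=0x20007 [P=1 RW=1 US=1 PS=0]
  L2: frame=0x20 idx=9 entry=0x24007 [P=1 RW=1 US=1 PS=0]
  L3: frame=0x24 idx=27 entry=0x27007 [P=1 RW=1 US=1 PS=0]
  ⇒ phys 0x279A5  [4 reads]
#1 VA=0xE06432114F1 (w,user):
  L0: frame=0x1A idx=28 entry=0x29007 [P=1 RW=1 US=1 PS=0]
  L1: frame=0x29 idx=25 entry=0x2B007 [P=1 RW=1 US=1 PS=0]
  L2: frame=0x2B idx=25 entry=0x2C007 [P=1 RW=1 US=1 PS=0]
  L3: frame=0x2C idx=17 entry=0x30007 [P=1 RW=1 US=1 PS=0]
  ⇒ phys 0x304F1  [4 reads]
#2 VA=0x81C121B9A5 (r,kernel):
  TLB hit vpn=0x81C121B → PA=0x279A5

Access #1 fault: NONE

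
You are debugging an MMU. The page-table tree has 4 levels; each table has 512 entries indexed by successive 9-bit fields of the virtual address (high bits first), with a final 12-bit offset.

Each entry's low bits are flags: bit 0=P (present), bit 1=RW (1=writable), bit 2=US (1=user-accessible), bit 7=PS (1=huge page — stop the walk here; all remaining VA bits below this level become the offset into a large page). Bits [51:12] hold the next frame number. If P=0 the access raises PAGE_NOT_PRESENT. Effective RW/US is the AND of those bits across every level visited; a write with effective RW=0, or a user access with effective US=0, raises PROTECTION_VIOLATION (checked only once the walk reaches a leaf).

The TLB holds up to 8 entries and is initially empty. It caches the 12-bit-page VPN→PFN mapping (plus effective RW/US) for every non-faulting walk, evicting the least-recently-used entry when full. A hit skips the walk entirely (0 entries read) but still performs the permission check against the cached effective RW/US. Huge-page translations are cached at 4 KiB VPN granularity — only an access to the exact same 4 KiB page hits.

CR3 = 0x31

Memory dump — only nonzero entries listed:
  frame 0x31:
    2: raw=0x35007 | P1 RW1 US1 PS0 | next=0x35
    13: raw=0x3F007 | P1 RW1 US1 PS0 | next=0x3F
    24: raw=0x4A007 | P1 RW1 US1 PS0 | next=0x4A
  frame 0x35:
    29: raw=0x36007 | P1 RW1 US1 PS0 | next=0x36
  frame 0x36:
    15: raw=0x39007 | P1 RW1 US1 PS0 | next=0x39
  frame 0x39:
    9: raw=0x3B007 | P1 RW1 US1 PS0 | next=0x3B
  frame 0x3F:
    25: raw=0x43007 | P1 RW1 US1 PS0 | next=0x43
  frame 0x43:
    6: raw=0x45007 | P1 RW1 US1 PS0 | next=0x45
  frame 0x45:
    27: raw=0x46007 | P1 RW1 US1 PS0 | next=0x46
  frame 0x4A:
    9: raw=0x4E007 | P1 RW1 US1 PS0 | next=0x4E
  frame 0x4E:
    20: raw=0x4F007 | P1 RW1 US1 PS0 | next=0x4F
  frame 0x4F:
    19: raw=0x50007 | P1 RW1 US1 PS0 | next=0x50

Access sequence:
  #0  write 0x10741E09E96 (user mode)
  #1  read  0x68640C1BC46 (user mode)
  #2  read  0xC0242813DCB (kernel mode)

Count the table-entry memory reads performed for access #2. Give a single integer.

Per-access translation:
#0 VA=0x10741E09E96 (w,user):
  L0 @0x31[2] → 0x35007  P=1,RW=1,US=1,PS=0
  L1 @0x35[29] → 0x36007  P=1,RW=1,US=1,PS=0
  L2 @0x36[15] → 0x39007  P=1,RW=1,US=1,PS=0
  L3 @0x39[9] → 0x3B007  P=1,RW=1,US=1,PS=0
  → PA=0x3BE96  (4 entries read)
#1 VA=0x68640C1BC46 (r,user):
  L0 @0x31[13] → 0x3F007  P=1,RW=1,US=1,PS=0
  L1 @0x3F[25] → 0x43007  P=1,RW=1,US=1,PS=0
  L2 @0x43[6] → 0x45007  P=1,RW=1,US=1,PS=0
  L3 @0x45[27] → 0x46007  P=1,RW=1,US=1,PS=0
  → PA=0x46C46  (4 entries read)
#2 VA=0xC0242813DCB (r,kernel):
  L0 @0x31[24] → 0x4A007  P=1,RW=1,US=1,PS=0
  L1 @0x4A[9] → 0x4E007  P=1,RW=1,US=1,PS=0
  L2 @0x4E[20] → 0x4F007  P=1,RW=1,US=1,PS=0
  L3 @0x4F[19] → 0x50007  P=1,RW=1,US=1,PS=0
  → PA=0x50DCB  (4 entries read)

Entries read for #2: 4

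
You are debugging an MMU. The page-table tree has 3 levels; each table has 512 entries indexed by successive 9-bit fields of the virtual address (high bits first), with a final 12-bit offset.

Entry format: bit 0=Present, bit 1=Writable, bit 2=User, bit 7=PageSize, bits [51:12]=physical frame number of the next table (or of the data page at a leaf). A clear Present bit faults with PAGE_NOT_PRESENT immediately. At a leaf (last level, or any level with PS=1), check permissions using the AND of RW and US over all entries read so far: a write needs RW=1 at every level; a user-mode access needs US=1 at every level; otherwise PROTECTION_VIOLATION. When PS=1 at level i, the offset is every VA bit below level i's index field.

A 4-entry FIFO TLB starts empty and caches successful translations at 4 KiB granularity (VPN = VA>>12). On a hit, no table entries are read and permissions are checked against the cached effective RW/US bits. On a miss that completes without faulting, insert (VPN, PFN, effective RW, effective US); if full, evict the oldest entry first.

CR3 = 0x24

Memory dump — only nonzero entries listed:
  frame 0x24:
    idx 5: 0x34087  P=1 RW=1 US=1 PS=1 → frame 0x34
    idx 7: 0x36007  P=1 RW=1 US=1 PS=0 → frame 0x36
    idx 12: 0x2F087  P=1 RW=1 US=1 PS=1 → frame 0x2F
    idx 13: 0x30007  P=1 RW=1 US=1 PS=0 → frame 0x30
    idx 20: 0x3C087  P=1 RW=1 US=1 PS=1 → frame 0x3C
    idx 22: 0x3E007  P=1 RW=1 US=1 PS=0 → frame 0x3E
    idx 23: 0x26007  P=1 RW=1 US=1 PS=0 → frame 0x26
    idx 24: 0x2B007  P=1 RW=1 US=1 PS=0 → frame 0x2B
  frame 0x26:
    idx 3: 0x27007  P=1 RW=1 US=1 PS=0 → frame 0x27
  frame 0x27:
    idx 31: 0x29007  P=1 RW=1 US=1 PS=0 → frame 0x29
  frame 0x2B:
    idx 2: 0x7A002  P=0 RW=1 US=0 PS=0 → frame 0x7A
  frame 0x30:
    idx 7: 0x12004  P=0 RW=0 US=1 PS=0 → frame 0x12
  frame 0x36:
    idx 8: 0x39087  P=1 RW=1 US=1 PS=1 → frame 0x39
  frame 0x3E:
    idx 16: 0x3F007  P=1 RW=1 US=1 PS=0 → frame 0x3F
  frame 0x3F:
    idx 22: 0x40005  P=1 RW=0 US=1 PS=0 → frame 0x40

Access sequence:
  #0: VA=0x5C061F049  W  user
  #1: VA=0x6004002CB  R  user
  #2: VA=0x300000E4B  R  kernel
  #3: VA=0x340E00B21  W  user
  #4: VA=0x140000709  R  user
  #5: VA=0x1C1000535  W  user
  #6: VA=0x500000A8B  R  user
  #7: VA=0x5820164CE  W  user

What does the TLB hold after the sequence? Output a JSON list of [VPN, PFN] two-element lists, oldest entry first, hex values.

Walk each access:
#0 VA=0x5C061F049 (w,user):
  lvl0: tbl 0x24, slot 23 ⇒ 0x26007 (P1/RW1/US1/PS0)
  lvl1: tbl 0x26, slot 3 ⇒ 0x27007 (P1/RW1/US1/PS0)
  lvl2: tbl 0x27, slot 31 ⇒ 0x29007 (P1/RW1/US1/PS0)
  → PA=0x29049  (3 entries read)
#1 VA=0x6004002CB (r,user):
  lvl0: tbl 0x24, slot 24 ⇒ 0x2B007 (P1/RW1/US1/PS0)
  lvl1: tbl 0x2B, slot 2 ⇒ 0x7A002 (P0/RW1/US0/PS0)
  ⇒ fault: PAGE_NOT_PRESENT  — 2 lookups
#2 VA=0x300000E4B (r,kernel):
  lvl0: tbl 0x24, slot 12 ⇒ 0x2F087 (P1/RW1/US1/PS1)
  → PA=0x2FE4B (huge @L0)  (1 entries read)
#3 VA=0x340E00B21 (w,user):
  lvl0: tbl 0x24, slot 13 ⇒ 0x30007 (P1/RW1/US1/PS0)
  lvl1: tbl 0x30, slot 7 ⇒ 0x12004 (P0/RW0/US1/PS0)
  ⇒ fault: PAGE_NOT_PRESENT  — 2 lookups
#4 VA=0x140000709 (r,user):
  lvl0: tbl 0x24, slot 5 ⇒ 0x34087 (P1/RW1/US1/PS1)
  → PA=0x34709 (huge @L0)  (1 entries read)
#5 VA=0x1C1000535 (w,user):
  lvl0: tbl 0x24, slot 7 ⇒ 0x36007 (P1/RW1/US1/PS0)
  lvl1: tbl 0x36, slot 8 ⇒ 0x39087 (P1/RW1/US1/PS1)
  → PA=0x39535 (huge @L1)  (2 entries read)
#6 VA=0x500000A8B (r,user):
  lvl0: tbl 0x24, slot 20 ⇒ 0x3C087 (P1/RW1/US1/PS1)
  → PA=0x3CA8B (huge @L0)  (1 entries read)
#7 VA=0x5820164CE (w,user):
  lvl0: tbl 0x24, slot 22 ⇒ 0x3E007 (P1/RW1/US1/PS0)
  lvl1: tbl 0x3E, slot 16 ⇒ 0x3F007 (P1/RW1/US1/PS0)
  lvl2: tbl 0x3F, slot 22 ⇒ 0x40005 (P1/RW0/US1/PS0)
  ⇒ fault: PROTECTION_VIOLATION  — 3 lookups

TLB: [["0x300000", "0x2F"], ["0x140000", "0x34"], ["0x1C1000", "0x39"], ["0x500000", "0x3C"]]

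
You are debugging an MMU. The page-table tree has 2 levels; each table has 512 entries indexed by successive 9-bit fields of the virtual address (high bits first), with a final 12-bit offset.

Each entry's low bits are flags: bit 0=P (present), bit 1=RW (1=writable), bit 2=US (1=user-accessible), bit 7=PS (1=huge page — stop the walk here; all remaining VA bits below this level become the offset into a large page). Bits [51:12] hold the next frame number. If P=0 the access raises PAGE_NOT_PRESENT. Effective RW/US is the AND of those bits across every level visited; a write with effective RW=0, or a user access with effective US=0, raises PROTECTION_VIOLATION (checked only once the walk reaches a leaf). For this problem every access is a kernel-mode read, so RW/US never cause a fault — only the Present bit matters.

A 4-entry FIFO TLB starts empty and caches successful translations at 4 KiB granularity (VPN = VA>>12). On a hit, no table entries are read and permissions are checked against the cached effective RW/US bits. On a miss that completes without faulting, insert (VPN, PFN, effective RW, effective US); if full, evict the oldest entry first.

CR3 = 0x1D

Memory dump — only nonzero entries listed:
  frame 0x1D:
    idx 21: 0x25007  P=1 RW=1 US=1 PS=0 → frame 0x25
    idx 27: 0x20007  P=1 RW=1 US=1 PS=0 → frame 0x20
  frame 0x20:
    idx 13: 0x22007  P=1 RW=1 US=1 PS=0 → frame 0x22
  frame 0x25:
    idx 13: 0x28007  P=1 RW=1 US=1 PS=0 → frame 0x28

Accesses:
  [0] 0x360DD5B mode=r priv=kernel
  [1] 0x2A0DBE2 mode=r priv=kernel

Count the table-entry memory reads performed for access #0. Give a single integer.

Walk each access:
#0 VA=0x360DD5B (r,kernel):
  L0 @0x1D[27] → 0x20007  P=1,RW=1,US=1,PS=0
  L1 @0x20[13] → 0x22007  P=1,RW=1,US=1,PS=0
  ✓ 0x22D5B  — 2 lookups
#1 VA=0x2A0DBE2 (r,kernel):
  L0 @0x1D[21] → 0x25007  P=1,RW=1,US=1,PS=0
  L1 @0x25[13] → 0x28007  P=1,RW=1,US=1,PS=0
  ✓ 0x28BE2  — 2 lookups

Entries read for #0: 2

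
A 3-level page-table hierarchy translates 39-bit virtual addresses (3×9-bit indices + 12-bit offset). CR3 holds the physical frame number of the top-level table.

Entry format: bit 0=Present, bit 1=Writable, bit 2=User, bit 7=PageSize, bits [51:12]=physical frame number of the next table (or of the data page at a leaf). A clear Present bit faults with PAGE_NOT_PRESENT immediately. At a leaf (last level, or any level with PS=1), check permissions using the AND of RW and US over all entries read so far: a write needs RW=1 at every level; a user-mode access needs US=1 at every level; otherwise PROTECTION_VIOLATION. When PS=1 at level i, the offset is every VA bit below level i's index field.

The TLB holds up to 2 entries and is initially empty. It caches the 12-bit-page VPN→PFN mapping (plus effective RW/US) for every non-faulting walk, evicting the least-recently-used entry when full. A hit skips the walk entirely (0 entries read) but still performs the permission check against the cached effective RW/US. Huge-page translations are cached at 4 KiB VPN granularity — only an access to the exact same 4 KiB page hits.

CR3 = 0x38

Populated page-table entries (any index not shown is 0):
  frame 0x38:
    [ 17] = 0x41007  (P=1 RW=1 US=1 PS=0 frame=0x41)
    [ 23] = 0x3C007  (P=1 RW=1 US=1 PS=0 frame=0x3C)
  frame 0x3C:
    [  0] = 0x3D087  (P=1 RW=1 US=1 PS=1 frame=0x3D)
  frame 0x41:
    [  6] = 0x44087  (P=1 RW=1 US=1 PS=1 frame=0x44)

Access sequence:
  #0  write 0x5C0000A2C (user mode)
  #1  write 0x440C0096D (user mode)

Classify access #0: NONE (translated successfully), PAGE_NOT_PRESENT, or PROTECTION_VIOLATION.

Trace:
#0 VA=0x5C0000A2C (w,user):
  [0] read 0x38 idx=23: raw=0x3C007 flags P=1 W=1 U=1 S=0
  [1] read 0x3C idx=0: raw=0x3D087 flags P=1 W=1 U=1 S=1
  ✓ 0x3DA2C (huge @L1)  — 2 lookups
#1 VA=0x440C0096D (w,user):
  [0] read 0x38 idx=17: raw=0x41007 flags P=1 W=1 U=1 S=0
  [1] read 0x41 idx=6: raw=0x44087 flags P=1 W=1 U=1 S=1
  ✓ 0x4496D (huge @L1)  — 2 lookups

Access #0 fault: NONE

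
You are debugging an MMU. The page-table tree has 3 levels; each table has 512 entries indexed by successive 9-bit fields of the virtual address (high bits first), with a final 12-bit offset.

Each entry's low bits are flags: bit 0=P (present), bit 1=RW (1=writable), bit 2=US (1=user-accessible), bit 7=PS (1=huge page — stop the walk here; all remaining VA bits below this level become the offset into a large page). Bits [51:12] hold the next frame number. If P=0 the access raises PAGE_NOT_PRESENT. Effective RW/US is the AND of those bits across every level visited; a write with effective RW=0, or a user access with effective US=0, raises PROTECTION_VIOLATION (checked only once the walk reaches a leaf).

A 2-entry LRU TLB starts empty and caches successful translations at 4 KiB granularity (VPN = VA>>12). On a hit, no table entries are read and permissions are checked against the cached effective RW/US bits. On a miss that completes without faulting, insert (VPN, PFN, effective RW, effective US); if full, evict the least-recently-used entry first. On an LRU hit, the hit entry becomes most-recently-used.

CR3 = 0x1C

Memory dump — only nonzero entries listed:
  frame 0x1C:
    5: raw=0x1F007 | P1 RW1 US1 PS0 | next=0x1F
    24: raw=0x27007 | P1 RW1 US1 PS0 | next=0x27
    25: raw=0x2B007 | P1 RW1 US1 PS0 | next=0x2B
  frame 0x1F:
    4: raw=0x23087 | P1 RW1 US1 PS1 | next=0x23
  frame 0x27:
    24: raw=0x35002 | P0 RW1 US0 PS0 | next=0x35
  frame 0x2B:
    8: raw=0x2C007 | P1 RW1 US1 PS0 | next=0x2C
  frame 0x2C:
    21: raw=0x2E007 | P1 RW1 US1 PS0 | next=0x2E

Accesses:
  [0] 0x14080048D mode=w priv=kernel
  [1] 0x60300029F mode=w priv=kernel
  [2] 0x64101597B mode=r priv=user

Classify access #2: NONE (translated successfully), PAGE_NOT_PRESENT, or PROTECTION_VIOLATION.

Trace:
#0 VA=0x14080048D (w,kernel):
  lvl0: tbl 0x1C, slot 5 ⇒ 0x1F007 (P1/RW1/US1/PS0)
  lvl1: tbl 0x1F, slot 4 ⇒ 0x23087 (P1/RW1/US1/PS1)
  ✓ 0x2348D (huge @L1)  — 2 lookups
#1 VA=0x60300029F (w,kernel):
  lvl0: tbl 0x1C, slot 24 ⇒ 0x27007 (P1/RW1/US1/PS0)
  lvl1: tbl 0x27, slot 24 ⇒ 0x35002 (P0/RW1/US0/PS0)
  ⇒ fault: PAGE_NOT_PRESENT  — 2 lookups
#2 VA=0x64101597B (r,user):
  lvl0: tbl 0x1C, slot 25 ⇒ 0x2B007 (P1/RW1/US1/PS0)
  lvl1: tbl 0x2B, slot 8 ⇒ 0x2C007 (P1/RW1/US1/PS0)
  lvl2: tbl 0x2C, slot 21 ⇒ 0x2E007 (P1/RW1/US1/PS0)
  ✓ 0x2E97B  — 3 lookups

Access #2 fault: NONE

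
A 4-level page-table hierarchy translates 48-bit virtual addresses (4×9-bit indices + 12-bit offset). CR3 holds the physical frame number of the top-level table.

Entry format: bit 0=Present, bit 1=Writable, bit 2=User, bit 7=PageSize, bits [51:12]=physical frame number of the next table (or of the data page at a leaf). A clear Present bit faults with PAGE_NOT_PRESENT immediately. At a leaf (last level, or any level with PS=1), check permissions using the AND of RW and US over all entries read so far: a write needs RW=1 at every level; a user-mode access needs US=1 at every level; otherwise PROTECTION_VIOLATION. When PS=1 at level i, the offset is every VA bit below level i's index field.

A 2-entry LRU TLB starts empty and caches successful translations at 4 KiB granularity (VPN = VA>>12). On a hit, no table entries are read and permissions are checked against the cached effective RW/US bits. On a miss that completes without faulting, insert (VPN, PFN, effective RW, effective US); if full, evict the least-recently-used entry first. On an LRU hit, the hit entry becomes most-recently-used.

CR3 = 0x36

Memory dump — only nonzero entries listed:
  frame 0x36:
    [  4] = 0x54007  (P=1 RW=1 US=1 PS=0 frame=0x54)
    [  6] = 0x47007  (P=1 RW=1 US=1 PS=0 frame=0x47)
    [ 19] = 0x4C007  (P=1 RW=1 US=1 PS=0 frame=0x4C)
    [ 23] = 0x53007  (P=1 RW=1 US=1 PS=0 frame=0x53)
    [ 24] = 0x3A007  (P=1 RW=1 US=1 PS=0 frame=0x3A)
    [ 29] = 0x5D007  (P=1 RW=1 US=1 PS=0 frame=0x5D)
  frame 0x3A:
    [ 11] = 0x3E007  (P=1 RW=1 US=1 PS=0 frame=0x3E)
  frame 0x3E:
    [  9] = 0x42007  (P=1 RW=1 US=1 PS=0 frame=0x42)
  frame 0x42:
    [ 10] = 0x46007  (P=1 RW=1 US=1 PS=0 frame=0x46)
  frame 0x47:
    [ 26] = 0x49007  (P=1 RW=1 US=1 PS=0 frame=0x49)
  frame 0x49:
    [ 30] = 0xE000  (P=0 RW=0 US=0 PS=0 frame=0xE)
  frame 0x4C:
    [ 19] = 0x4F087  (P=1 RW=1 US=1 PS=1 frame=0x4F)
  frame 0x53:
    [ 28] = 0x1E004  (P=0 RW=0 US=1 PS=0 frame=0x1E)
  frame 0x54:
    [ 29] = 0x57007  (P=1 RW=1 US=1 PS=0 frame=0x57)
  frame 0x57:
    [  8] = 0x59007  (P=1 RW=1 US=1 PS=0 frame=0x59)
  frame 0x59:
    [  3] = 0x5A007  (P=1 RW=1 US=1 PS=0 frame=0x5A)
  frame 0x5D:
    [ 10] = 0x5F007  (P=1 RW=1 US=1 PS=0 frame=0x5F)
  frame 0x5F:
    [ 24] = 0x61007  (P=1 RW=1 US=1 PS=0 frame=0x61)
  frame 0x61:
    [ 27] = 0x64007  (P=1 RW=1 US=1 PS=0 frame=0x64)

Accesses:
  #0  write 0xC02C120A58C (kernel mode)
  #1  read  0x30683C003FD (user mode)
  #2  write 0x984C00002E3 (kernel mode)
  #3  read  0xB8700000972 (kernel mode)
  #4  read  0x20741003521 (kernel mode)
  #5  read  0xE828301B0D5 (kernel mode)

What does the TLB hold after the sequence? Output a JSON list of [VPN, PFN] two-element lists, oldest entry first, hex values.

Walk each access:
#0 VA=0xC02C120A58C (w,kernel):
  L0 @0x36[24] → 0x3A007  P=1,RW=1,US=1,PS=0
  L1 @0x3A[11] → 0x3E007  P=1,RW=1,US=1,PS=0
  L2 @0x3E[9] → 0x42007  P=1,RW=1,US=1,PS=0
  L3 @0x42[10] → 0x46007  P=1,RW=1,US=1,PS=0
  ⇒ phys 0x4658C  [4 reads]
#1 VA=0x30683C003FD (r,user):
  L0 @0x36[6] → 0x47007  P=1,RW=1,US=1,PS=0
  L1 @0x47[26] → 0x49007  P=1,RW=1,US=1,PS=0
  L2 @0x49[30] → 0xE000  P=0,RW=0,US=0,PS=0
  ⇒ fault: PAGE_NOT_PRESENT  — 3 lookups
#2 VA=0x984C00002E3 (w,kernel):
  L0 @0x36[19] → 0x4C007  P=1,RW=1,US=1,PS=0
  L1 @0x4C[19] → 0x4F087  P=1,RW=1,US=1,PS=1
  ⇒ phys 0x4F2E3 (huge @L1)  [2 reads]
#3 VA=0xB8700000972 (r,kernel):
  L0 @0x36[23] → 0x53007  P=1,RW=1,US=1,PS=0
  L1 @0x53[28] → 0x1E004  P=0,RW=0,US=1,PS=0
  ⇒ fault: PAGE_NOT_PRESENT  — 2 lookups
#4 VA=0x20741003521 (r,kernel):
  L0 @0x36[4] → 0x54007  P=1,RW=1,US=1,PS=0
  L1 @0x54[29] → 0x57007  P=1,RW=1,US=1,PS=0
  L2 @0x57[8] → 0x59007  P=1,RW=1,US=1,PS=0
  L3 @0x59[3] → 0x5A007  P=1,RW=1,US=1,PS=0
  ⇒ phys 0x5A521  [4 reads]
#5 VA=0xE828301B0D5 (r,kernel):
  L0 @0x36[29] → 0x5D007  P=1,RW=1,US=1,PS=0
  L1 @0x5D[10] → 0x5F007  P=1,RW=1,US=1,PS=0
  L2 @0x5F[24] → 0x61007  P=1,RW=1,US=1,PS=0
  L3 @0x61[27] → 0x64007  P=1,RW=1,US=1,PS=0
  ⇒ phys 0x640D5  [4 reads]

TLB: [["0x20741003", "0x5A"], ["0xE828301B", "0x64"]]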